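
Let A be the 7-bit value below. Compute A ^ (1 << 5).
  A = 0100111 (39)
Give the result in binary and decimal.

Mask = 1 << 5 = 0100000
Bit 5 of A is 1; XOR with the mask flips it to 0.
  0100111
^ 0100000
---------
  0000111

Answer: 0000111 (7)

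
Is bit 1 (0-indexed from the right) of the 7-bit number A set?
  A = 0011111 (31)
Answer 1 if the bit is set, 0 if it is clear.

Bit 1 is the 2nd from the right.
  0011111
       ^
That bit is 1.

Answer: 1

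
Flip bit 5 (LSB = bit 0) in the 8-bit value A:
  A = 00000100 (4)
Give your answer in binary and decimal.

Mask = 1 << 5 = 00100000
Bit 5 of A is 0; XOR with the mask flips it to 1.
  00000100
^ 00100000
----------
  00100100

Answer: 00100100 (36)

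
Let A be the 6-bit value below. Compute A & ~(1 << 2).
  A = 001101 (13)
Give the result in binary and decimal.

Mask = ~(1 << 2) = 111011
Bit 2 of A is 1, so AND-ing with the mask clears it to 0.
  001101
& 111011
--------
  001001

Answer: 001001 (9)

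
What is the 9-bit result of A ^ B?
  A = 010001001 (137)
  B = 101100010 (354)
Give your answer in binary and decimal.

Apply ^ to each column (1 where bits differ):
  010001001
^ 101100010
-----------
  111101011

Answer: 111101011 (491)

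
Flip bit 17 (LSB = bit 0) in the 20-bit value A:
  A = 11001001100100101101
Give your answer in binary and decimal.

Mask = 1 << 17 = 00100000000000000000
Bit 17 of A is 0; XOR with the mask flips it to 1.
  11001001100100101101
^ 00100000000000000000
----------------------
  11101001100100101101

Answer: 11101001100100101101 (956717)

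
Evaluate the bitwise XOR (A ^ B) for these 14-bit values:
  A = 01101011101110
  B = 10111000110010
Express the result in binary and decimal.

Apply ^ to each column (1 where bits differ):
  01101011101110
^ 10111000110010
----------------
  11010011011100

Answer: 11010011011100 (13532)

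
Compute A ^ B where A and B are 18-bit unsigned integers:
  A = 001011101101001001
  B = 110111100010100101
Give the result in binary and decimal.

Apply ^ to each column (1 where bits differ):
  001011101101001001
^ 110111100010100101
--------------------
  111100001111101100

Answer: 111100001111101100 (246764)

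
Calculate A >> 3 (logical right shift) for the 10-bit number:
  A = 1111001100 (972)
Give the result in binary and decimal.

Logical shift right by 3: drop the bottom 3 bit(s), prepend 3 zero(s) on the left.
  1111001100  ->  keep [1111001], discard [100], prepend 000
= 0001111001

Answer: 0001111001 (121)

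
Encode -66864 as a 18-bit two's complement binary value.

1. Binary of +66864:  010000010100110000
2. Invert bits:     101111101011001111
3. Add 1:           101111101011010000

Answer: 101111101011010000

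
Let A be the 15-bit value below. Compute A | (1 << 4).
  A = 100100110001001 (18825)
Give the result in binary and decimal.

Mask = 1 << 4 = 000000000010000
Bit 4 of A is 0, so OR-ing with the mask flips it to 1.
  100100110001001
| 000000000010000
-----------------
  100100110011001

Answer: 100100110011001 (18841)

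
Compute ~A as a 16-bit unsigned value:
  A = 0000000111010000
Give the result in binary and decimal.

Flip each bit (0->1, 1->0):
  0000000111010000
  1111111000101111

Answer: 1111111000101111 (65071)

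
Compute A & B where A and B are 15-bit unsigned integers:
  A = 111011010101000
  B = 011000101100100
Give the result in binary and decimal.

Apply & to each column (1 only where both bits are 1):
  111011010101000
& 011000101100100
-----------------
  011000000100000

Answer: 011000000100000 (12320)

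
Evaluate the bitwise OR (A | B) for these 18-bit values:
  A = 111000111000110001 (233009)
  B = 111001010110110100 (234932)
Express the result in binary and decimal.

Apply | to each column (1 where either bit is 1):
  111000111000110001
| 111001010110110100
--------------------
  111001111110110101

Answer: 111001111110110101 (237493)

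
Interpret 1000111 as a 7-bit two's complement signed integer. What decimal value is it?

MSB is 1, so the value is negative. Find the magnitude:
1. Invert bits:  0111000
2. Add 1:        0111001  = 57
3. Apply sign:   -57

Answer: -57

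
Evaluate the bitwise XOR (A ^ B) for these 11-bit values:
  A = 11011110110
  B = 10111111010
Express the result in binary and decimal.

Apply ^ to each column (1 where bits differ):
  11011110110
^ 10111111010
-------------
  01100001100

Answer: 01100001100 (780)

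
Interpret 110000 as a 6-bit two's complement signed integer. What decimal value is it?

MSB is 1, so the value is negative. Find the magnitude:
1. Invert bits:  001111
2. Add 1:        010000  = 16
3. Apply sign:   -16

Answer: -16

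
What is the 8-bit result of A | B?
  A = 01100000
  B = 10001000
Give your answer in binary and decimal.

Apply | to each column (1 where either bit is 1):
  01100000
| 10001000
----------
  11101000

Answer: 11101000 (232)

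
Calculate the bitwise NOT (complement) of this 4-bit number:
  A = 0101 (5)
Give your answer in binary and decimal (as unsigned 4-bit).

Flip each bit (0->1, 1->0):
  0101
  1010

Answer: 1010 (10)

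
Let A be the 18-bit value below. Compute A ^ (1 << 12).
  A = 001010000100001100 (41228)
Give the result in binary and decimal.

Mask = 1 << 12 = 000001000000000000
Bit 12 of A is 0; XOR with the mask flips it to 1.
  001010000100001100
^ 000001000000000000
--------------------
  001011000100001100

Answer: 001011000100001100 (45324)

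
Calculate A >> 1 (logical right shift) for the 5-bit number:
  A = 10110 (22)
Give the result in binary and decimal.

Logical shift right by 1: drop the bottom 1 bit(s), prepend 1 zero(s) on the left.
  10110  ->  keep [1011], discard [0], prepend 0
= 01011

Answer: 01011 (11)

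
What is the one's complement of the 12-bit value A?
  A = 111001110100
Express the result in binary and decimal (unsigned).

Flip each bit (0->1, 1->0):
  111001110100
  000110001011

Answer: 000110001011 (395)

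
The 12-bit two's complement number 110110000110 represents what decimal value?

MSB is 1, so the value is negative. Find the magnitude:
1. Invert bits:  001001111001
2. Add 1:        001001111010  = 634
3. Apply sign:   -634

Answer: -634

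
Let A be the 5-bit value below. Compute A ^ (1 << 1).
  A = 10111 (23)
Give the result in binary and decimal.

Mask = 1 << 1 = 00010
Bit 1 of A is 1; XOR with the mask flips it to 0.
  10111
^ 00010
-------
  10101

Answer: 10101 (21)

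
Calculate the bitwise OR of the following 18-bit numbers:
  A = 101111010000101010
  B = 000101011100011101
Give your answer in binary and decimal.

Apply | to each column (1 where either bit is 1):
  101111010000101010
| 000101011100011101
--------------------
  101111011100111111

Answer: 101111011100111111 (194367)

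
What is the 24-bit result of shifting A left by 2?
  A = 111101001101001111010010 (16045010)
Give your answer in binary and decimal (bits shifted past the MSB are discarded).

Shift left by 2: drop the top 2 bit(s), append 2 zero(s) on the right.
  111101001101001111010010  ->  discard [11], keep [1101001101001111010010], append 00
= 110100110100111101001000

Answer: 110100110100111101001000 (13848392)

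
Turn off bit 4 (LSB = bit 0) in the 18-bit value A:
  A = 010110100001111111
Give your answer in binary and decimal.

Mask = ~(1 << 4) = 111111111111101111
Bit 4 of A is 1, so AND-ing with the mask clears it to 0.
  010110100001111111
& 111111111111101111
--------------------
  010110100001101111

Answer: 010110100001101111 (92271)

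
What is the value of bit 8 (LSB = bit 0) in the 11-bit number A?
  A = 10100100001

Bit 8 is the 9th from the right.
  10100100001
    ^
That bit is 1.

Answer: 1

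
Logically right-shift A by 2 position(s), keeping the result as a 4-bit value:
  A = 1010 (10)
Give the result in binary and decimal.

Logical shift right by 2: drop the bottom 2 bit(s), prepend 2 zero(s) on the left.
  1010  ->  keep [10], discard [10], prepend 00
= 0010

Answer: 0010 (2)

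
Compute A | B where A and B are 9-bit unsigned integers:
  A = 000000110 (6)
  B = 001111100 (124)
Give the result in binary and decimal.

Apply | to each column (1 where either bit is 1):
  000000110
| 001111100
-----------
  001111110

Answer: 001111110 (126)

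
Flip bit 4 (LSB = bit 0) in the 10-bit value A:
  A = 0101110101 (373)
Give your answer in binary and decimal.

Mask = 1 << 4 = 0000010000
Bit 4 of A is 1; XOR with the mask flips it to 0.
  0101110101
^ 0000010000
------------
  0101100101

Answer: 0101100101 (357)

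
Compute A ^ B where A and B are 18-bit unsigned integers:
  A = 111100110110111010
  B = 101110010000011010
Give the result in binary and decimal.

Apply ^ to each column (1 where bits differ):
  111100110110111010
^ 101110010000011010
--------------------
  010010100110100000

Answer: 010010100110100000 (76192)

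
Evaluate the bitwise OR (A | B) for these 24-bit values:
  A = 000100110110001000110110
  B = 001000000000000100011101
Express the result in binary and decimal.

Apply | to each column (1 where either bit is 1):
  000100110110001000110110
| 001000000000000100011101
--------------------------
  001100110110001100111111

Answer: 001100110110001100111111 (3367743)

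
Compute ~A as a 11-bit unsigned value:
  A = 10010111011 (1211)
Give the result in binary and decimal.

Flip each bit (0->1, 1->0):
  10010111011
  01101000100

Answer: 01101000100 (836)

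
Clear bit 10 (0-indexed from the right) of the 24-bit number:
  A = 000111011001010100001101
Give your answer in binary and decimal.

Mask = ~(1 << 10) = 111111111111101111111111
Bit 10 of A is 1, so AND-ing with the mask clears it to 0.
  000111011001010100001101
& 111111111111101111111111
--------------------------
  000111011001000100001101

Answer: 000111011001000100001101 (1937677)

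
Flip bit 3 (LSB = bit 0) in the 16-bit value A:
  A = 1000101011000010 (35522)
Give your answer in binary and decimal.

Mask = 1 << 3 = 0000000000001000
Bit 3 of A is 0; XOR with the mask flips it to 1.
  1000101011000010
^ 0000000000001000
------------------
  1000101011001010

Answer: 1000101011001010 (35530)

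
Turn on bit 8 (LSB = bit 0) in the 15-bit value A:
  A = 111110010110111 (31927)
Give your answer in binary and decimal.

Mask = 1 << 8 = 000000100000000
Bit 8 of A is 0, so OR-ing with the mask flips it to 1.
  111110010110111
| 000000100000000
-----------------
  111110110110111

Answer: 111110110110111 (32183)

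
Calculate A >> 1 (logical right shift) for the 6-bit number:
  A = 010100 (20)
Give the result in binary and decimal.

Logical shift right by 1: drop the bottom 1 bit(s), prepend 1 zero(s) on the left.
  010100  ->  keep [01010], discard [0], prepend 0
= 001010

Answer: 001010 (10)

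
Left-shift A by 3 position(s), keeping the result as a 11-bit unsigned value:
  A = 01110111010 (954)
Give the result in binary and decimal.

Shift left by 3: drop the top 3 bit(s), append 3 zero(s) on the right.
  01110111010  ->  discard [011], keep [10111010], append 000
= 10111010000

Answer: 10111010000 (1488)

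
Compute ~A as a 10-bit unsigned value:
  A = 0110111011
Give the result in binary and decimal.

Flip each bit (0->1, 1->0):
  0110111011
  1001000100

Answer: 1001000100 (580)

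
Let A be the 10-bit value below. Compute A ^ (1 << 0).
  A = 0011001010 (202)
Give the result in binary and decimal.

Mask = 1 << 0 = 0000000001
Bit 0 of A is 0; XOR with the mask flips it to 1.
  0011001010
^ 0000000001
------------
  0011001011

Answer: 0011001011 (203)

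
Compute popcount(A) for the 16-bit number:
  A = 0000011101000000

0000011101000000
1-bits at positions (from bit 0 = LSB): 6, 8, 9, 10
Count = 4

Answer: 4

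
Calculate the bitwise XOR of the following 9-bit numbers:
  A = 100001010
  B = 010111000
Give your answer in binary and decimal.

Apply ^ to each column (1 where bits differ):
  100001010
^ 010111000
-----------
  110110010

Answer: 110110010 (434)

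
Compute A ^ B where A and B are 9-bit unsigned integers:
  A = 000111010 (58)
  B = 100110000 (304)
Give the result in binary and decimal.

Apply ^ to each column (1 where bits differ):
  000111010
^ 100110000
-----------
  100001010

Answer: 100001010 (266)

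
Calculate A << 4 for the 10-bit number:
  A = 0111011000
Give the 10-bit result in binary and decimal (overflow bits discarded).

Shift left by 4: drop the top 4 bit(s), append 4 zero(s) on the right.
  0111011000  ->  discard [0111], keep [011000], append 0000
= 0110000000

Answer: 0110000000 (384)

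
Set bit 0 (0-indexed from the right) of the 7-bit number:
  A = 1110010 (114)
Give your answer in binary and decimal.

Mask = 1 << 0 = 0000001
Bit 0 of A is 0, so OR-ing with the mask flips it to 1.
  1110010
| 0000001
---------
  1110011

Answer: 1110011 (115)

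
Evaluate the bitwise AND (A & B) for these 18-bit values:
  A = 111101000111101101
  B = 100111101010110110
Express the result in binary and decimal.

Apply & to each column (1 only where both bits are 1):
  111101000111101101
& 100111101010110110
--------------------
  100101000010100100

Answer: 100101000010100100 (151716)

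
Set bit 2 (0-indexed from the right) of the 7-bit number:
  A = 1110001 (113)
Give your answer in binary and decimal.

Mask = 1 << 2 = 0000100
Bit 2 of A is 0, so OR-ing with the mask flips it to 1.
  1110001
| 0000100
---------
  1110101

Answer: 1110101 (117)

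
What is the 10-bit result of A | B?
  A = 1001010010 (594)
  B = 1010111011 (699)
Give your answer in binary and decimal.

Apply | to each column (1 where either bit is 1):
  1001010010
| 1010111011
------------
  1011111011

Answer: 1011111011 (763)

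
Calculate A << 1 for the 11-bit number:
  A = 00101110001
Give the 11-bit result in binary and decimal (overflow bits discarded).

Shift left by 1: drop the top 1 bit(s), append 1 zero(s) on the right.
  00101110001  ->  discard [0], keep [0101110001], append 0
= 01011100010

Answer: 01011100010 (738)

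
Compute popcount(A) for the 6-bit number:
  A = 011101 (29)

011101
1-bits at positions (from bit 0 = LSB): 0, 2, 3, 4
Count = 4

Answer: 4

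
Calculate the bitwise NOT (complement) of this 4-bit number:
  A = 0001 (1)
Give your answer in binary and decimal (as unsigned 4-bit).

Flip each bit (0->1, 1->0):
  0001
  1110

Answer: 1110 (14)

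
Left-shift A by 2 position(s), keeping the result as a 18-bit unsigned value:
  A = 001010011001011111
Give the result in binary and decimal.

Shift left by 2: drop the top 2 bit(s), append 2 zero(s) on the right.
  001010011001011111  ->  discard [00], keep [1010011001011111], append 00
= 101001100101111100

Answer: 101001100101111100 (170364)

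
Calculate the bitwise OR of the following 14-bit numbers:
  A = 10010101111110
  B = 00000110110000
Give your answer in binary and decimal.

Apply | to each column (1 where either bit is 1):
  10010101111110
| 00000110110000
----------------
  10010111111110

Answer: 10010111111110 (9726)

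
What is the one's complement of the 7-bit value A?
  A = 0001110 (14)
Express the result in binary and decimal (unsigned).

Flip each bit (0->1, 1->0):
  0001110
  1110001

Answer: 1110001 (113)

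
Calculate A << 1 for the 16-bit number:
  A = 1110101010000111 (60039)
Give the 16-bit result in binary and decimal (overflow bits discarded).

Shift left by 1: drop the top 1 bit(s), append 1 zero(s) on the right.
  1110101010000111  ->  discard [1], keep [110101010000111], append 0
= 1101010100001110

Answer: 1101010100001110 (54542)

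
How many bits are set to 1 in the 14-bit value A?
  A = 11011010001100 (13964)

11011010001100
1-bits at positions (from bit 0 = LSB): 2, 3, 7, 9, 10, 12, 13
Count = 7

Answer: 7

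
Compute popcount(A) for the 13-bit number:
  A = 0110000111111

0110000111111
1-bits at positions (from bit 0 = LSB): 0, 1, 2, 3, 4, 5, 10, 11
Count = 8

Answer: 8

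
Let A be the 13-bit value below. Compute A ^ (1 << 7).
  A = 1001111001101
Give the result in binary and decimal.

Mask = 1 << 7 = 0000010000000
Bit 7 of A is 1; XOR with the mask flips it to 0.
  1001111001101
^ 0000010000000
---------------
  1001101001101

Answer: 1001101001101 (4941)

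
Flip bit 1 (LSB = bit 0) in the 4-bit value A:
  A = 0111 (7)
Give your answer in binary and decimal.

Mask = 1 << 1 = 0010
Bit 1 of A is 1; XOR with the mask flips it to 0.
  0111
^ 0010
------
  0101

Answer: 0101 (5)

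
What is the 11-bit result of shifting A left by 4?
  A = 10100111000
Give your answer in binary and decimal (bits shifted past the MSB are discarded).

Shift left by 4: drop the top 4 bit(s), append 4 zero(s) on the right.
  10100111000  ->  discard [1010], keep [0111000], append 0000
= 01110000000

Answer: 01110000000 (896)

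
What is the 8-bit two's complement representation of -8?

1. Binary of +8:  00001000
2. Invert bits:     11110111
3. Add 1:           11111000

Answer: 11111000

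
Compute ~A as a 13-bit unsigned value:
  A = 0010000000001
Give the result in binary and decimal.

Flip each bit (0->1, 1->0):
  0010000000001
  1101111111110

Answer: 1101111111110 (7166)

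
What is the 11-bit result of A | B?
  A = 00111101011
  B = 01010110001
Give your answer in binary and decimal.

Apply | to each column (1 where either bit is 1):
  00111101011
| 01010110001
-------------
  01111111011

Answer: 01111111011 (1019)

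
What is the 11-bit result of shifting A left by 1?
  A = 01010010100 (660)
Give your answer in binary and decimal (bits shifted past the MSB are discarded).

Shift left by 1: drop the top 1 bit(s), append 1 zero(s) on the right.
  01010010100  ->  discard [0], keep [1010010100], append 0
= 10100101000

Answer: 10100101000 (1320)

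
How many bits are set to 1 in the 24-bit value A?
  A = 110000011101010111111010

110000011101010111111010
1-bits at positions (from bit 0 = LSB): 1, 3, 4, 5, 6, 7, 8, 10, 12, 14, 15, 16, 22, 23
Count = 14

Answer: 14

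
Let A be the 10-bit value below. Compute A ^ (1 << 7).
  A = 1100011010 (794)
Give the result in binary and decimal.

Mask = 1 << 7 = 0010000000
Bit 7 of A is 0; XOR with the mask flips it to 1.
  1100011010
^ 0010000000
------------
  1110011010

Answer: 1110011010 (922)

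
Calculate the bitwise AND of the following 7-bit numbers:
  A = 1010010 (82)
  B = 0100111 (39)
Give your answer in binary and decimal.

Apply & to each column (1 only where both bits are 1):
  1010010
& 0100111
---------
  0000010

Answer: 0000010 (2)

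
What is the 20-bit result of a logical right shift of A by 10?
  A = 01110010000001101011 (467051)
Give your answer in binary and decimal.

Logical shift right by 10: drop the bottom 10 bit(s), prepend 10 zero(s) on the left.
  01110010000001101011  ->  keep [0111001000], discard [0001101011], prepend 0000000000
= 00000000000111001000

Answer: 00000000000111001000 (456)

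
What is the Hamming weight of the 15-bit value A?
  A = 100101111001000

100101111001000
1-bits at positions (from bit 0 = LSB): 3, 6, 7, 8, 9, 11, 14
Count = 7

Answer: 7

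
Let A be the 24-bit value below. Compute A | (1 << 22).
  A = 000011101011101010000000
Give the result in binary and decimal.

Mask = 1 << 22 = 010000000000000000000000
Bit 22 of A is 0, so OR-ing with the mask flips it to 1.
  000011101011101010000000
| 010000000000000000000000
--------------------------
  010011101011101010000000

Answer: 010011101011101010000000 (5159552)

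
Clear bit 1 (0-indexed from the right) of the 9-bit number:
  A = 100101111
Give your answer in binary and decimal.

Mask = ~(1 << 1) = 111111101
Bit 1 of A is 1, so AND-ing with the mask clears it to 0.
  100101111
& 111111101
-----------
  100101101

Answer: 100101101 (301)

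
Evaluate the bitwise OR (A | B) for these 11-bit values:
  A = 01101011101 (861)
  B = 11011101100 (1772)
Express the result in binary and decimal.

Apply | to each column (1 where either bit is 1):
  01101011101
| 11011101100
-------------
  11111111101

Answer: 11111111101 (2045)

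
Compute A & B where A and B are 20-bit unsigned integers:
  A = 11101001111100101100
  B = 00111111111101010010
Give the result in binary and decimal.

Apply & to each column (1 only where both bits are 1):
  11101001111100101100
& 00111111111101010010
----------------------
  00101001111100000000

Answer: 00101001111100000000 (171776)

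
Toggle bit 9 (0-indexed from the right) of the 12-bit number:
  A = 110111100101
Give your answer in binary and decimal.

Mask = 1 << 9 = 001000000000
Bit 9 of A is 0; XOR with the mask flips it to 1.
  110111100101
^ 001000000000
--------------
  111111100101

Answer: 111111100101 (4069)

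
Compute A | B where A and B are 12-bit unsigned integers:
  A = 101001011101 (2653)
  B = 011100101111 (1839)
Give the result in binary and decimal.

Apply | to each column (1 where either bit is 1):
  101001011101
| 011100101111
--------------
  111101111111

Answer: 111101111111 (3967)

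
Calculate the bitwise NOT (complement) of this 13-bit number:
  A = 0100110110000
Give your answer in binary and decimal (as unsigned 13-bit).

Flip each bit (0->1, 1->0):
  0100110110000
  1011001001111

Answer: 1011001001111 (5711)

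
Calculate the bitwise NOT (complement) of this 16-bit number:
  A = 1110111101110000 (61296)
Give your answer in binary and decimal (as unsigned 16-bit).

Flip each bit (0->1, 1->0):
  1110111101110000
  0001000010001111

Answer: 0001000010001111 (4239)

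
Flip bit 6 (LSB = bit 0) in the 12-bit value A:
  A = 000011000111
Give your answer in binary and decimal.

Mask = 1 << 6 = 000001000000
Bit 6 of A is 1; XOR with the mask flips it to 0.
  000011000111
^ 000001000000
--------------
  000010000111

Answer: 000010000111 (135)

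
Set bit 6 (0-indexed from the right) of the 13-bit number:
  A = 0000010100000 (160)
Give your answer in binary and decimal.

Mask = 1 << 6 = 0000001000000
Bit 6 of A is 0, so OR-ing with the mask flips it to 1.
  0000010100000
| 0000001000000
---------------
  0000011100000

Answer: 0000011100000 (224)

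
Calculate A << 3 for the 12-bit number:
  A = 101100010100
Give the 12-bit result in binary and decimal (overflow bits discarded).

Shift left by 3: drop the top 3 bit(s), append 3 zero(s) on the right.
  101100010100  ->  discard [101], keep [100010100], append 000
= 100010100000

Answer: 100010100000 (2208)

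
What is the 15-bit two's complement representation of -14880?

1. Binary of +14880:  011101000100000
2. Invert bits:     100010111011111
3. Add 1:           100010111100000

Answer: 100010111100000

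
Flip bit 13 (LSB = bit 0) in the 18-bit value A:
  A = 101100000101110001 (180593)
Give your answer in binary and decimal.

Mask = 1 << 13 = 000010000000000000
Bit 13 of A is 0; XOR with the mask flips it to 1.
  101100000101110001
^ 000010000000000000
--------------------
  101110000101110001

Answer: 101110000101110001 (188785)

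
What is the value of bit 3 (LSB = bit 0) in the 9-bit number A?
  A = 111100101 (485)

Bit 3 is the 4th from the right.
  111100101
       ^
That bit is 0.

Answer: 0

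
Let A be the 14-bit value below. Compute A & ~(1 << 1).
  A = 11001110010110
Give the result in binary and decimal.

Mask = ~(1 << 1) = 11111111111101
Bit 1 of A is 1, so AND-ing with the mask clears it to 0.
  11001110010110
& 11111111111101
----------------
  11001110010100

Answer: 11001110010100 (13204)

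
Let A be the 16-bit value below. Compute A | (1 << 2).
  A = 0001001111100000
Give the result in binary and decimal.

Mask = 1 << 2 = 0000000000000100
Bit 2 of A is 0, so OR-ing with the mask flips it to 1.
  0001001111100000
| 0000000000000100
------------------
  0001001111100100

Answer: 0001001111100100 (5092)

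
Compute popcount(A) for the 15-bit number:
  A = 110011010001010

110011010001010
1-bits at positions (from bit 0 = LSB): 1, 3, 7, 9, 10, 13, 14
Count = 7

Answer: 7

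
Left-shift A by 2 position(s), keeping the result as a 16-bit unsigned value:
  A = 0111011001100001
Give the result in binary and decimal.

Shift left by 2: drop the top 2 bit(s), append 2 zero(s) on the right.
  0111011001100001  ->  discard [01], keep [11011001100001], append 00
= 1101100110000100

Answer: 1101100110000100 (55684)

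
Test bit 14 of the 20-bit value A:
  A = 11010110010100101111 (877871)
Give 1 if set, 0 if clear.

Bit 14 is the 15th from the right.
  11010110010100101111
       ^
That bit is 1.

Answer: 1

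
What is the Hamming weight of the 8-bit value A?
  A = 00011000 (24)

00011000
1-bits at positions (from bit 0 = LSB): 3, 4
Count = 2

Answer: 2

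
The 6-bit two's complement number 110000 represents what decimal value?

MSB is 1, so the value is negative. Find the magnitude:
1. Invert bits:  001111
2. Add 1:        010000  = 16
3. Apply sign:   -16

Answer: -16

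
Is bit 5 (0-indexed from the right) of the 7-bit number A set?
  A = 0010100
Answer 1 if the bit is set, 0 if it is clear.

Bit 5 is the 6th from the right.
  0010100
   ^
That bit is 0.

Answer: 0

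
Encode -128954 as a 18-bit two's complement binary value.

1. Binary of +128954:  011111011110111010
2. Invert bits:     100000100001000101
3. Add 1:           100000100001000110

Answer: 100000100001000110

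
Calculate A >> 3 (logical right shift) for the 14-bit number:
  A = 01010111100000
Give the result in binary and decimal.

Logical shift right by 3: drop the bottom 3 bit(s), prepend 3 zero(s) on the left.
  01010111100000  ->  keep [01010111100], discard [000], prepend 000
= 00001010111100

Answer: 00001010111100 (700)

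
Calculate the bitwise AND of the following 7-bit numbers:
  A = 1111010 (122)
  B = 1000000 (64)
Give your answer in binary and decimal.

Apply & to each column (1 only where both bits are 1):
  1111010
& 1000000
---------
  1000000

Answer: 1000000 (64)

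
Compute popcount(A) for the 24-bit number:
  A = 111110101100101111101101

111110101100101111101101
1-bits at positions (from bit 0 = LSB): 0, 2, 3, 5, 6, 7, 8, 9, 11, 14, 15, 17, 19, 20, 21, 22, 23
Count = 17

Answer: 17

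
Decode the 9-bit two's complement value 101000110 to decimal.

MSB is 1, so the value is negative. Find the magnitude:
1. Invert bits:  010111001
2. Add 1:        010111010  = 186
3. Apply sign:   -186

Answer: -186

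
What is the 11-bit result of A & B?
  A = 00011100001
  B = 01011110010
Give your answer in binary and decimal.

Apply & to each column (1 only where both bits are 1):
  00011100001
& 01011110010
-------------
  00011100000

Answer: 00011100000 (224)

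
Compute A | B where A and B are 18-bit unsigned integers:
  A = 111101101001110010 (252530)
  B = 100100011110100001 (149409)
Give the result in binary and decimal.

Apply | to each column (1 where either bit is 1):
  111101101001110010
| 100100011110100001
--------------------
  111101111111110011

Answer: 111101111111110011 (253939)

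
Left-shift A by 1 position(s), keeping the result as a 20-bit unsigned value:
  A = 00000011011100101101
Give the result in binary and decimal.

Shift left by 1: drop the top 1 bit(s), append 1 zero(s) on the right.
  00000011011100101101  ->  discard [0], keep [0000011011100101101], append 0
= 00000110111001011010

Answer: 00000110111001011010 (28250)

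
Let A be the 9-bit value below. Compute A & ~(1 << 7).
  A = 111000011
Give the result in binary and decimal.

Mask = ~(1 << 7) = 101111111
Bit 7 of A is 1, so AND-ing with the mask clears it to 0.
  111000011
& 101111111
-----------
  101000011

Answer: 101000011 (323)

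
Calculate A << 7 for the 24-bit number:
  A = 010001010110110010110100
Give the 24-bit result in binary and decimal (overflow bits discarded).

Shift left by 7: drop the top 7 bit(s), append 7 zero(s) on the right.
  010001010110110010110100  ->  discard [0100010], keep [10110110010110100], append 0000000
= 101101100101101000000000

Answer: 101101100101101000000000 (11950592)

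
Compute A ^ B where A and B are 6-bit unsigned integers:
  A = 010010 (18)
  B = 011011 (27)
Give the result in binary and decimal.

Apply ^ to each column (1 where bits differ):
  010010
^ 011011
--------
  001001

Answer: 001001 (9)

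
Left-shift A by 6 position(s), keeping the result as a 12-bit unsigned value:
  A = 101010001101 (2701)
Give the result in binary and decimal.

Shift left by 6: drop the top 6 bit(s), append 6 zero(s) on the right.
  101010001101  ->  discard [101010], keep [001101], append 000000
= 001101000000

Answer: 001101000000 (832)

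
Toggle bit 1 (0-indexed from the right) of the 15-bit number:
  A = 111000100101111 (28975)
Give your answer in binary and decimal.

Mask = 1 << 1 = 000000000000010
Bit 1 of A is 1; XOR with the mask flips it to 0.
  111000100101111
^ 000000000000010
-----------------
  111000100101101

Answer: 111000100101101 (28973)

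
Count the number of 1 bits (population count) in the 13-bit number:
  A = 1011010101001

1011010101001
1-bits at positions (from bit 0 = LSB): 0, 3, 5, 7, 9, 10, 12
Count = 7

Answer: 7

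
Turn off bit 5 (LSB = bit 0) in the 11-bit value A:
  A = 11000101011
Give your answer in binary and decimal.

Mask = ~(1 << 5) = 11111011111
Bit 5 of A is 1, so AND-ing with the mask clears it to 0.
  11000101011
& 11111011111
-------------
  11000001011

Answer: 11000001011 (1547)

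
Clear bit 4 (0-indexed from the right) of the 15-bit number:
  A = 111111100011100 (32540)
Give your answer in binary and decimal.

Mask = ~(1 << 4) = 111111111101111
Bit 4 of A is 1, so AND-ing with the mask clears it to 0.
  111111100011100
& 111111111101111
-----------------
  111111100001100

Answer: 111111100001100 (32524)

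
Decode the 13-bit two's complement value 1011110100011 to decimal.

MSB is 1, so the value is negative. Find the magnitude:
1. Invert bits:  0100001011100
2. Add 1:        0100001011101  = 2141
3. Apply sign:   -2141

Answer: -2141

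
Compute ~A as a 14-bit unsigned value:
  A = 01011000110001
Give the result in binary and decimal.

Flip each bit (0->1, 1->0):
  01011000110001
  10100111001110

Answer: 10100111001110 (10702)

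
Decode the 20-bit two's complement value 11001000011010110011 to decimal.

MSB is 1, so the value is negative. Find the magnitude:
1. Invert bits:  00110111100101001100
2. Add 1:        00110111100101001101  = 227661
3. Apply sign:   -227661

Answer: -227661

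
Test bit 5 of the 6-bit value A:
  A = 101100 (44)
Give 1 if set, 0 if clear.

Bit 5 is the 6th from the right.
  101100
  ^
That bit is 1.

Answer: 1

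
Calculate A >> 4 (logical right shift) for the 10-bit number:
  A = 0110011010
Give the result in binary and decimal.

Logical shift right by 4: drop the bottom 4 bit(s), prepend 4 zero(s) on the left.
  0110011010  ->  keep [011001], discard [1010], prepend 0000
= 0000011001

Answer: 0000011001 (25)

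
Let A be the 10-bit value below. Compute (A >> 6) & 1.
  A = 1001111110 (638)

Bit 6 is the 7th from the right.
  1001111110
     ^
That bit is 1.

Answer: 1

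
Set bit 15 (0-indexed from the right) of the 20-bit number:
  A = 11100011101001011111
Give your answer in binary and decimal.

Mask = 1 << 15 = 00001000000000000000
Bit 15 of A is 0, so OR-ing with the mask flips it to 1.
  11100011101001011111
| 00001000000000000000
----------------------
  11101011101001011111

Answer: 11101011101001011111 (965215)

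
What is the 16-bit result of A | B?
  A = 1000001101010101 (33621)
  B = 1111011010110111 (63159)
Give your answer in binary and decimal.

Apply | to each column (1 where either bit is 1):
  1000001101010101
| 1111011010110111
------------------
  1111011111110111

Answer: 1111011111110111 (63479)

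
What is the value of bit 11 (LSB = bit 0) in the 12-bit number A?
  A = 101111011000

Bit 11 is the 12th from the right.
  101111011000
  ^
That bit is 1.

Answer: 1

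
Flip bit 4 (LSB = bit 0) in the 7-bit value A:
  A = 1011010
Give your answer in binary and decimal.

Mask = 1 << 4 = 0010000
Bit 4 of A is 1; XOR with the mask flips it to 0.
  1011010
^ 0010000
---------
  1001010

Answer: 1001010 (74)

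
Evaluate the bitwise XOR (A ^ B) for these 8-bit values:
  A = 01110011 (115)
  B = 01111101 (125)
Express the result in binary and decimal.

Apply ^ to each column (1 where bits differ):
  01110011
^ 01111101
----------
  00001110

Answer: 00001110 (14)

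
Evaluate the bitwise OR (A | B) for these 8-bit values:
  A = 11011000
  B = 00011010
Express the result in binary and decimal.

Apply | to each column (1 where either bit is 1):
  11011000
| 00011010
----------
  11011010

Answer: 11011010 (218)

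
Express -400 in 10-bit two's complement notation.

1. Binary of +400:  0110010000
2. Invert bits:     1001101111
3. Add 1:           1001110000

Answer: 1001110000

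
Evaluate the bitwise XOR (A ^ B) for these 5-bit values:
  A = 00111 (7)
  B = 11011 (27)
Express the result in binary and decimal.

Apply ^ to each column (1 where bits differ):
  00111
^ 11011
-------
  11100

Answer: 11100 (28)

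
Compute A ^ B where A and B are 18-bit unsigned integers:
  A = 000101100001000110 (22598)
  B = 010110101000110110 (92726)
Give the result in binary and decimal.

Apply ^ to each column (1 where bits differ):
  000101100001000110
^ 010110101000110110
--------------------
  010011001001110000

Answer: 010011001001110000 (78448)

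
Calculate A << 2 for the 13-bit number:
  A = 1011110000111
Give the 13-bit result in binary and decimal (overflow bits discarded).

Shift left by 2: drop the top 2 bit(s), append 2 zero(s) on the right.
  1011110000111  ->  discard [10], keep [11110000111], append 00
= 1111000011100

Answer: 1111000011100 (7708)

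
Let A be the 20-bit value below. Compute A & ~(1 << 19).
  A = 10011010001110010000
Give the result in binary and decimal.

Mask = ~(1 << 19) = 01111111111111111111
Bit 19 of A is 1, so AND-ing with the mask clears it to 0.
  10011010001110010000
& 01111111111111111111
----------------------
  00011010001110010000

Answer: 00011010001110010000 (107408)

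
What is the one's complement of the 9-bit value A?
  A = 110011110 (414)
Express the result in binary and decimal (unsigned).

Flip each bit (0->1, 1->0):
  110011110
  001100001

Answer: 001100001 (97)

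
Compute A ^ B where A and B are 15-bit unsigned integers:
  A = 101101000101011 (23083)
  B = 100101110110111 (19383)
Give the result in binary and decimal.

Apply ^ to each column (1 where bits differ):
  101101000101011
^ 100101110110111
-----------------
  001000110011100

Answer: 001000110011100 (4508)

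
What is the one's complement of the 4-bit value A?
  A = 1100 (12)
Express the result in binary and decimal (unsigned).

Flip each bit (0->1, 1->0):
  1100
  0011

Answer: 0011 (3)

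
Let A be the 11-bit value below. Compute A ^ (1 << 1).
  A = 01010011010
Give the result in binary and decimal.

Mask = 1 << 1 = 00000000010
Bit 1 of A is 1; XOR with the mask flips it to 0.
  01010011010
^ 00000000010
-------------
  01010011000

Answer: 01010011000 (664)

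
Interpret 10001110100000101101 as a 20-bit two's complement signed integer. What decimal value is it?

MSB is 1, so the value is negative. Find the magnitude:
1. Invert bits:  01110001011111010010
2. Add 1:        01110001011111010011  = 464851
3. Apply sign:   -464851

Answer: -464851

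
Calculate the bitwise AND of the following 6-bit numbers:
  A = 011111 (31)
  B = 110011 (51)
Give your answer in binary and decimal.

Apply & to each column (1 only where both bits are 1):
  011111
& 110011
--------
  010011

Answer: 010011 (19)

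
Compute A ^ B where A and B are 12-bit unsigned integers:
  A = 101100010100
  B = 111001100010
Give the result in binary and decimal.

Apply ^ to each column (1 where bits differ):
  101100010100
^ 111001100010
--------------
  010101110110

Answer: 010101110110 (1398)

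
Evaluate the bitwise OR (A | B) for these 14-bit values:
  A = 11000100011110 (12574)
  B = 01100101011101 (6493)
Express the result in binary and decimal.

Apply | to each column (1 where either bit is 1):
  11000100011110
| 01100101011101
----------------
  11100101011111

Answer: 11100101011111 (14687)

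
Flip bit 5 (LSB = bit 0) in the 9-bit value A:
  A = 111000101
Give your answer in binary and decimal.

Mask = 1 << 5 = 000100000
Bit 5 of A is 0; XOR with the mask flips it to 1.
  111000101
^ 000100000
-----------
  111100101

Answer: 111100101 (485)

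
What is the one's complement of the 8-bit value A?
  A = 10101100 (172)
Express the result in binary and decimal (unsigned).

Flip each bit (0->1, 1->0):
  10101100
  01010011

Answer: 01010011 (83)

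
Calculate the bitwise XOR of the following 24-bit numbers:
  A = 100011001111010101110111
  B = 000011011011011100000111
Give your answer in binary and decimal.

Apply ^ to each column (1 where bits differ):
  100011001111010101110111
^ 000011011011011100000111
--------------------------
  100000010100001001110000

Answer: 100000010100001001110000 (8471152)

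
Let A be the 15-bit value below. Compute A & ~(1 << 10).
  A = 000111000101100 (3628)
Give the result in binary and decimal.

Mask = ~(1 << 10) = 111101111111111
Bit 10 of A is 1, so AND-ing with the mask clears it to 0.
  000111000101100
& 111101111111111
-----------------
  000101000101100

Answer: 000101000101100 (2604)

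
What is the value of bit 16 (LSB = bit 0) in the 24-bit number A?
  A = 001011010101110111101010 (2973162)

Bit 16 is the 17th from the right.
  001011010101110111101010
         ^
That bit is 1.

Answer: 1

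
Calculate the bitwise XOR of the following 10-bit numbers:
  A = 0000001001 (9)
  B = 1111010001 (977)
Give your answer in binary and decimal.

Apply ^ to each column (1 where bits differ):
  0000001001
^ 1111010001
------------
  1111011000

Answer: 1111011000 (984)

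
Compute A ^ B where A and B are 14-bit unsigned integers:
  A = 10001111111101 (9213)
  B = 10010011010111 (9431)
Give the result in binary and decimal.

Apply ^ to each column (1 where bits differ):
  10001111111101
^ 10010011010111
----------------
  00011100101010

Answer: 00011100101010 (1834)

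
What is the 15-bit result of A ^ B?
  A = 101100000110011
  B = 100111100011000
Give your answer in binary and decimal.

Apply ^ to each column (1 where bits differ):
  101100000110011
^ 100111100011000
-----------------
  001011100101011

Answer: 001011100101011 (5931)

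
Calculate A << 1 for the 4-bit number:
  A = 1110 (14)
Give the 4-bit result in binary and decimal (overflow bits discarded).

Shift left by 1: drop the top 1 bit(s), append 1 zero(s) on the right.
  1110  ->  discard [1], keep [110], append 0
= 1100

Answer: 1100 (12)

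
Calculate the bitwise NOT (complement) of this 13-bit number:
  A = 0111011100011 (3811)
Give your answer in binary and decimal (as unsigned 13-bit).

Flip each bit (0->1, 1->0):
  0111011100011
  1000100011100

Answer: 1000100011100 (4380)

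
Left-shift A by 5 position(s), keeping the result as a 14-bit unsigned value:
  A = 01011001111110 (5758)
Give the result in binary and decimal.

Shift left by 5: drop the top 5 bit(s), append 5 zero(s) on the right.
  01011001111110  ->  discard [01011], keep [001111110], append 00000
= 00111111000000

Answer: 00111111000000 (4032)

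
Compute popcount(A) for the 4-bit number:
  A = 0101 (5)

0101
1-bits at positions (from bit 0 = LSB): 0, 2
Count = 2

Answer: 2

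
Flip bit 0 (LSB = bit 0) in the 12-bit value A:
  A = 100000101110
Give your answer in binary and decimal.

Mask = 1 << 0 = 000000000001
Bit 0 of A is 0; XOR with the mask flips it to 1.
  100000101110
^ 000000000001
--------------
  100000101111

Answer: 100000101111 (2095)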